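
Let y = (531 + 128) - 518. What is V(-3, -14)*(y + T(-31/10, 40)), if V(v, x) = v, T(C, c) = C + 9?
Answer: -4407/10 ≈ -440.70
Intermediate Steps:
y = 141 (y = 659 - 518 = 141)
T(C, c) = 9 + C
V(-3, -14)*(y + T(-31/10, 40)) = -3*(141 + (9 - 31/10)) = -3*(141 + 59/10) = -3*1469/10 = -4407/10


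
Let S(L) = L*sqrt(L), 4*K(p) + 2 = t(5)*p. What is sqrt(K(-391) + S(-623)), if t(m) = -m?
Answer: sqrt(1953 - 2492*I*sqrt(623))/2 ≈ 89.571 - 86.803*I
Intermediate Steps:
K(p) = -1/2 - 5*p/4 (K(p) = -1/2 + ((-1*5)*p)/4 = -1/2 + (-5*p)/4 = -1/2 - 5*p/4)
S(L) = L**(3/2)
sqrt(K(-391) + S(-623)) = sqrt((-1/2 - 5/4*(-391)) + (-623)**(3/2)) = sqrt((-1/2 + 1955/4) - 623*I*sqrt(623)) = sqrt(1953/4 - 623*I*sqrt(623))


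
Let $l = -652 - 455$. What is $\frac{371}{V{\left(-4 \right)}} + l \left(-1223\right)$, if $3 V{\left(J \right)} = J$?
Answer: $\frac{5414331}{4} \approx 1.3536 \cdot 10^{6}$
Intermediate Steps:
$l = -1107$ ($l = -652 - 455 = -1107$)
$V{\left(J \right)} = \frac{J}{3}$
$\frac{371}{V{\left(-4 \right)}} + l \left(-1223\right) = \frac{371}{\frac{1}{3} \left(-4\right)} - -1353861 = \frac{371}{- \frac{4}{3}} + 1353861 = 371 \left(- \frac{3}{4}\right) + 1353861 = - \frac{1113}{4} + 1353861 = \frac{5414331}{4}$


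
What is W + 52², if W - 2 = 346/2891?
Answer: 7823392/2891 ≈ 2706.1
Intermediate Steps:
W = 6128/2891 (W = 2 + 346/2891 = 6128/2891 ≈ 2.1197)
W + 52² = 6128/2891 + 52² = 6128/2891 + 2704 = 7823392/2891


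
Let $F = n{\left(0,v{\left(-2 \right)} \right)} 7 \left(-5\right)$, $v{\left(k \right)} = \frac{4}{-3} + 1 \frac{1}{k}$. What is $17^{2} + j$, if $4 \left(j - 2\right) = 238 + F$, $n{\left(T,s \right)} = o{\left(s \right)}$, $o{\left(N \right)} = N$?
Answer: $\frac{8797}{24} \approx 366.54$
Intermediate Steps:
$v{\left(k \right)} = - \frac{4}{3} + \frac{1}{k}$ ($v{\left(k \right)} = 4 \left(- \frac{1}{3}\right) + \frac{1}{k} = - \frac{4}{3} + \frac{1}{k}$)
$n{\left(T,s \right)} = s$
$F = \frac{385}{6}$ ($F = \left(- \frac{4}{3} + \frac{1}{-2}\right) 7 \left(-5\right) = \left(- \frac{4}{3} - \frac{1}{2}\right) 7 \left(-5\right) = \left(- \frac{11}{6}\right) 7 \left(-5\right) = \left(- \frac{77}{6}\right) \left(-5\right) = \frac{385}{6} \approx 64.167$)
$j = \frac{1861}{24}$ ($j = 2 + \frac{238 + \frac{385}{6}}{4} = 2 + \frac{1}{4} \cdot \frac{1813}{6} = 2 + \frac{1813}{24} = \frac{1861}{24} \approx 77.542$)
$17^{2} + j = 17^{2} + \frac{1861}{24} = 289 + \frac{1861}{24} = \frac{8797}{24}$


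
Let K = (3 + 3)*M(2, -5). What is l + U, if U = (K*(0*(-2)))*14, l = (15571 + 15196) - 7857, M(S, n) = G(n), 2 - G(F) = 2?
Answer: 22910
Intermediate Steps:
G(F) = 0 (G(F) = 2 - 1*2 = 2 - 2 = 0)
M(S, n) = 0
K = 0 (K = (3 + 3)*0 = 6*0 = 0)
l = 22910 (l = 30767 - 7857 = 22910)
U = 0 (U = (0*(0*(-2)))*14 = (0*0)*14 = 0*14 = 0)
l + U = 22910 + 0 = 22910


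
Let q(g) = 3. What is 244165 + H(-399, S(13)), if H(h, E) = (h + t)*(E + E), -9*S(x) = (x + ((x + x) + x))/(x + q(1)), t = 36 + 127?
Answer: 2199019/9 ≈ 2.4434e+5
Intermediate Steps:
t = 163
S(x) = -4*x/(9*(3 + x)) (S(x) = -(x + ((x + x) + x))/(9*(x + 3)) = -(x + (2*x + x))/(9*(3 + x)) = -(x + 3*x)/(9*(3 + x)) = -4*x/(9*(3 + x)))
H(h, E) = 2*E*(163 + h) (H(h, E) = (h + 163)*(E + E) = (163 + h)*(2*E) = 2*E*(163 + h))
244165 + H(-399, S(13)) = 244165 + 2*(-4*13/(27 + 9*13))*(163 - 399) = 244165 + 2*(-4*13/(27 + 117))*(-236) = 244165 + 2*(-4*13/144)*(-236) = 244165 + 2*(-4*13*1/144)*(-236) = 244165 + 2*(-13/36)*(-236) = 244165 + 1534/9 = 2199019/9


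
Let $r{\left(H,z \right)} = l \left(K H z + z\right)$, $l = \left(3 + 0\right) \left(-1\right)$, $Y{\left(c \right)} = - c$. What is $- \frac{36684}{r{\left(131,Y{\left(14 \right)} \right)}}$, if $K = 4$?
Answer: $- \frac{2038}{1225} \approx -1.6637$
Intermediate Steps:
$l = -3$ ($l = 3 \left(-1\right) = -3$)
$r{\left(H,z \right)} = - 3 z - 12 H z$ ($r{\left(H,z \right)} = - 3 \left(4 H z + z\right) = - 3 \left(z + 4 H z\right) = - 3 z - 12 H z$)
$- \frac{36684}{r{\left(131,Y{\left(14 \right)} \right)}} = - \frac{36684}{\left(-3\right) \left(\left(-1\right) 14\right) \left(1 + 4 \cdot 131\right)} = - \frac{36684}{\left(-3\right) \left(-14\right) \left(1 + 524\right)} = - \frac{36684}{\left(-3\right) \left(-14\right) 525} = - \frac{36684}{22050} = \left(-36684\right) \frac{1}{22050} = - \frac{2038}{1225}$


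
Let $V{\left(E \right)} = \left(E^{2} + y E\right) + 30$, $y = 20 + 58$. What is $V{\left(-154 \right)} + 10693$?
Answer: $22427$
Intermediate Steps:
$y = 78$
$V{\left(E \right)} = 30 + E^{2} + 78 E$ ($V{\left(E \right)} = \left(E^{2} + 78 E\right) + 30 = 30 + E^{2} + 78 E$)
$V{\left(-154 \right)} + 10693 = \left(30 + \left(-154\right)^{2} + 78 \left(-154\right)\right) + 10693 = \left(30 + 23716 - 12012\right) + 10693 = 11734 + 10693 = 22427$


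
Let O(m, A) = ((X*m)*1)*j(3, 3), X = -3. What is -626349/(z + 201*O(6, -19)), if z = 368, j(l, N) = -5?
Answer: -626349/18458 ≈ -33.934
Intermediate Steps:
O(m, A) = 15*m (O(m, A) = (-3*m*1)*(-5) = -3*m*(-5) = 15*m)
-626349/(z + 201*O(6, -19)) = -626349/(368 + 201*(15*6)) = -626349/(368 + 201*90) = -626349/(368 + 18090) = -626349/18458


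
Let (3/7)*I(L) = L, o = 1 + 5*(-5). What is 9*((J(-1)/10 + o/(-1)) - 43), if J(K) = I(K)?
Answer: -1731/10 ≈ -173.10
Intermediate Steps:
o = -24 (o = 1 - 25 = -24)
I(L) = 7*L/3
J(K) = 7*K/3
9*((J(-1)/10 + o/(-1)) - 43) = 9*((((7/3)*(-1))/10 - 24/(-1)) - 43) = 9*((-7/3*⅒ - 24*(-1)) - 43) = 9*((-7/30 + 24) - 43) = 9*(713/30 - 43) = 9*(-577/30) = -1731/10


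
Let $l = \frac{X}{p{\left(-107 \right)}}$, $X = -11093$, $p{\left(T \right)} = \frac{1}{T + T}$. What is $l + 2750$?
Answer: $2376652$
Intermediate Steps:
$p{\left(T \right)} = \frac{1}{2 T}$
$l = 2373902$ ($l = - \frac{11093}{\frac{1}{2} \frac{1}{-107}} = - \frac{11093}{\frac{1}{2} \left(- \frac{1}{107}\right)} = - \frac{11093}{- \frac{1}{214}} = \left(-11093\right) \left(-214\right) = 2373902$)
$l + 2750 = 2373902 + 2750 = 2376652$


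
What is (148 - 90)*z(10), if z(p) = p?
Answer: 580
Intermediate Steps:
(148 - 90)*z(10) = (148 - 90)*10 = 58*10 = 580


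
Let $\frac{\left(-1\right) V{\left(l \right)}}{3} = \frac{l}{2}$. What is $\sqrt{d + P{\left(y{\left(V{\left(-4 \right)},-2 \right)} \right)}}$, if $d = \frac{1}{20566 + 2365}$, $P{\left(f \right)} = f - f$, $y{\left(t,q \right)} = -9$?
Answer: $\frac{\sqrt{22931}}{22931} \approx 0.0066037$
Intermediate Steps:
$V{\left(l \right)} = - \frac{3 l}{2}$ ($V{\left(l \right)} = - 3 \frac{l}{2} = - \frac{3 l}{2}$)
$P{\left(f \right)} = 0$
$d = \frac{1}{22931} \approx 4.3609 \cdot 10^{-5}$
$\sqrt{d + P{\left(y{\left(V{\left(-4 \right)},-2 \right)} \right)}} = \sqrt{\frac{1}{22931} + 0} = \sqrt{\frac{1}{22931}} = \frac{\sqrt{22931}}{22931}$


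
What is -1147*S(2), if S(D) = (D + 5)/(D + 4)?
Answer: -8029/6 ≈ -1338.2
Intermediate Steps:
S(D) = (5 + D)/(4 + D)
-1147*S(2) = -1147*(5 + 2)/(4 + 2) = -1147*7/6 = -8029/6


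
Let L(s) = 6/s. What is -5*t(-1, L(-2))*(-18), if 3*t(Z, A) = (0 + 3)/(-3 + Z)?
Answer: -45/2 ≈ -22.500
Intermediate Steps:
t(Z, A) = 1/(-3 + Z) (t(Z, A) = ((0 + 3)/(-3 + Z))/3 = (3/(-3 + Z))/3 = 1/(-3 + Z))
-5*t(-1, L(-2))*(-18) = -5/(-3 - 1)*(-18) = -5/(-4)*(-18) = -5*(-¼)*(-18) = (5/4)*(-18) = -45/2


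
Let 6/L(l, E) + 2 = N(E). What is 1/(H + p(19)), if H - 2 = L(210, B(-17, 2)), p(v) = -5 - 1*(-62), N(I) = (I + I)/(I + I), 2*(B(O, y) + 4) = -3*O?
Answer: 1/53 ≈ 0.018868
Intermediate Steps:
B(O, y) = -4 - 3*O/2 (B(O, y) = -4 + (-3*O)/2 = -4 - 3*O/2)
N(I) = 1 (N(I) = (2*I)/((2*I)) = (2*I)*(1/(2*I)) = 1)
L(l, E) = -6 (L(l, E) = 6/(-2 + 1) = 6/(-1) = 6*(-1) = -6)
p(v) = 57 (p(v) = -5 + 62 = 57)
H = -4 (H = 2 - 6 = -4)
1/(H + p(19)) = 1/(-4 + 57) = 1/53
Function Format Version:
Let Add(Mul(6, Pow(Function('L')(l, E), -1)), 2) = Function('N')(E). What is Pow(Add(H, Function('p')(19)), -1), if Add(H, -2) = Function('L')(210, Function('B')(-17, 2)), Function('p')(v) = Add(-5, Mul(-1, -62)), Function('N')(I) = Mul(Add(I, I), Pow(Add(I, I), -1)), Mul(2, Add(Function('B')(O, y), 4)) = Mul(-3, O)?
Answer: Rational(1, 53) ≈ 0.018868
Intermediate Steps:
Function('B')(O, y) = Add(-4, Mul(Rational(-3, 2), O)) (Function('B')(O, y) = Add(-4, Mul(Rational(1, 2), Mul(-3, O))) = Add(-4, Mul(Rational(-3, 2), O)))
Function('N')(I) = 1 (Function('N')(I) = Mul(Mul(2, I), Pow(Mul(2, I), -1)) = Mul(Mul(2, I), Mul(Rational(1, 2), Pow(I, -1))) = 1)
Function('L')(l, E) = -6 (Function('L')(l, E) = Mul(6, Pow(Add(-2, 1), -1)) = Mul(6, Pow(-1, -1)) = Mul(6, -1) = -6)
Function('p')(v) = 57 (Function('p')(v) = Add(-5, 62) = 57)
H = -4 (H = Add(2, -6) = -4)
Pow(Add(H, Function('p')(19)), -1) = Pow(Add(-4, 57), -1) = Pow(53, -1) = Rational(1, 53)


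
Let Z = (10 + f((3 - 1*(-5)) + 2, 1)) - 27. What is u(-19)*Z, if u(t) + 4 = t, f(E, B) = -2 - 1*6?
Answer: 575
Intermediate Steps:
f(E, B) = -8 (f(E, B) = -2 - 6 = -8)
u(t) = -4 + t
Z = -25 (Z = (10 - 8) - 27 = 2 - 27 = -25)
u(-19)*Z = (-4 - 19)*(-25) = -23*(-25) = 575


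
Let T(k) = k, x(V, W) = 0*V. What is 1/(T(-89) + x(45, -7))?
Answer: -1/89 ≈ -0.011236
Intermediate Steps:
x(V, W) = 0
1/(T(-89) + x(45, -7)) = 1/(-89 + 0) = 1/(-89) = -1/89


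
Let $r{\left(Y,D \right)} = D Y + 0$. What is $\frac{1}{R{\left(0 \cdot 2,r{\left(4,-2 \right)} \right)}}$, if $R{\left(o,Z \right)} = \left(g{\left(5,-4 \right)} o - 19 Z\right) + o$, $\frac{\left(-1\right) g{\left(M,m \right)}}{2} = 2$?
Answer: $\frac{1}{152} \approx 0.0065789$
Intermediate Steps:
$g{\left(M,m \right)} = -4$ ($g{\left(M,m \right)} = \left(-2\right) 2 = -4$)
$r{\left(Y,D \right)} = D Y$
$R{\left(o,Z \right)} = - 19 Z - 3 o$ ($R{\left(o,Z \right)} = \left(- 4 o - 19 Z\right) + o = \left(- 19 Z - 4 o\right) + o = - 19 Z - 3 o$)
$\frac{1}{R{\left(0 \cdot 2,r{\left(4,-2 \right)} \right)}} = \frac{1}{- 19 \left(\left(-2\right) 4\right) - 3 \cdot 0 \cdot 2} = \frac{1}{\left(-19\right) \left(-8\right) - 0} = \frac{1}{152 + 0} = \frac{1}{152}$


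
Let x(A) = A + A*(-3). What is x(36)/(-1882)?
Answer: 36/941 ≈ 0.038257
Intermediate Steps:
x(A) = -2*A (x(A) = A - 3*A = -2*A)
x(36)/(-1882) = -2*36/(-1882) = -72*(-1/1882) = 36/941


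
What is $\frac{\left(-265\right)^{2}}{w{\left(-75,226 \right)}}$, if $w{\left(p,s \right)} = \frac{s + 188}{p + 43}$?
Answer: $- \frac{1123600}{207} \approx -5428.0$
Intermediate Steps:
$w{\left(p,s \right)} = \frac{188 + s}{43 + p}$
$\frac{\left(-265\right)^{2}}{w{\left(-75,226 \right)}} = \frac{\left(-265\right)^{2}}{\frac{1}{43 - 75} \left(188 + 226\right)} = \frac{70225}{\frac{1}{-32} \cdot 414} = \frac{70225}{\left(- \frac{1}{32}\right) 414} = \frac{70225}{- \frac{207}{16}} = 70225 \left(- \frac{16}{207}\right) = - \frac{1123600}{207}$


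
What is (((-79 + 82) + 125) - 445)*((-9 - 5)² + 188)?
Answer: -121728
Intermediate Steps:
(((-79 + 82) + 125) - 445)*((-9 - 5)² + 188) = ((3 + 125) - 445)*((-14)² + 188) = (128 - 445)*(196 + 188) = -317*384 = -121728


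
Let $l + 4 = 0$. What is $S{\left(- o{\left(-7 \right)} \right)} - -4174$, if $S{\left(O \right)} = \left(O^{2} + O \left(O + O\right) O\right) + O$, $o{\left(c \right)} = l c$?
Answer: $-38974$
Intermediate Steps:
$l = -4$ ($l = -4 + 0 = -4$)
$o{\left(c \right)} = - 4 c$
$S{\left(O \right)} = O + O^{2} + 2 O^{3}$ ($S{\left(O \right)} = \left(O^{2} + O 2 O O\right) + O = \left(O^{2} + 2 O^{2} O\right) + O = \left(O^{2} + 2 O^{3}\right) + O = O + O^{2} + 2 O^{3}$)
$S{\left(- o{\left(-7 \right)} \right)} - -4174 = - \left(-4\right) \left(-7\right) \left(1 - \left(-4\right) \left(-7\right) + 2 \left(- \left(-4\right) \left(-7\right)\right)^{2}\right) - -4174 = \left(-1\right) 28 \left(1 - 28 + 2 \left(\left(-1\right) 28\right)^{2}\right) + 4174 = - 28 \left(1 - 28 + 2 \left(-28\right)^{2}\right) + 4174 = - 28 \left(1 - 28 + 2 \cdot 784\right) + 4174 = - 28 \left(1 - 28 + 1568\right) + 4174 = \left(-28\right) 1541 + 4174 = -43148 + 4174 = -38974$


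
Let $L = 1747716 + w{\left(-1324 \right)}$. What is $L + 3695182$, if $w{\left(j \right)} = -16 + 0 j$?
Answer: $5442882$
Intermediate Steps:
$w{\left(j \right)} = -16$ ($w{\left(j \right)} = -16 + 0 = -16$)
$L = 1747700$ ($L = 1747716 - 16 = 1747700$)
$L + 3695182 = 1747700 + 3695182 = 5442882$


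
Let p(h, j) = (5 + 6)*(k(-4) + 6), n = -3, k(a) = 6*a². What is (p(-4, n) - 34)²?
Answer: 1183744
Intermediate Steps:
p(h, j) = 1122 (p(h, j) = (5 + 6)*(6*(-4)² + 6) = 11*(6*16 + 6) = 11*(96 + 6) = 11*102 = 1122)
(p(-4, n) - 34)² = (1122 - 34)² = 1088² = 1183744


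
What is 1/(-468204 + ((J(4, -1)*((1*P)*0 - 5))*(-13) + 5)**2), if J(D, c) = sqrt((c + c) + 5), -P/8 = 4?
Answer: -113876/51870656629 - 325*sqrt(3)/103741313258 ≈ -2.2008e-6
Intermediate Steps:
P = -32 (P = -8*4 = -32)
J(D, c) = sqrt(5 + 2*c) (J(D, c) = sqrt(2*c + 5) = sqrt(5 + 2*c))
1/(-468204 + ((J(4, -1)*((1*P)*0 - 5))*(-13) + 5)**2) = 1/(-468204 + ((sqrt(5 + 2*(-1))*((1*(-32))*0 - 5))*(-13) + 5)**2) = 1/(-468204 + ((sqrt(5 - 2)*(-32*0 - 5))*(-13) + 5)**2) = 1/(-468204 + ((sqrt(3)*(0 - 5))*(-13) + 5)**2) = 1/(-468204 + ((sqrt(3)*(-5))*(-13) + 5)**2) = 1/(-468204 + (-5*sqrt(3)*(-13) + 5)**2) = 1/(-468204 + (65*sqrt(3) + 5)**2) = 1/(-468204 + (5 + 65*sqrt(3))**2)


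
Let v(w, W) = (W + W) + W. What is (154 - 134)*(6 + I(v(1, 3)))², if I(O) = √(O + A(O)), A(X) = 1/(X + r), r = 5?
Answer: 6310/7 + 120*√1778/7 ≈ 1624.3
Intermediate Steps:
A(X) = 1/(5 + X) (A(X) = 1/(X + 5) = 1/(5 + X))
v(w, W) = 3*W (v(w, W) = 2*W + W = 3*W)
I(O) = √(O + 1/(5 + O))
(154 - 134)*(6 + I(v(1, 3)))² = (154 - 134)*(6 + √((1 + (3*3)*(5 + 3*3))/(5 + 3*3)))² = 20*(6 + √((1 + 9*(5 + 9))/(5 + 9)))² = 20*(6 + √((1 + 9*14)/14))² = 20*(6 + √((1 + 126)/14))² = 20*(6 + √((1/14)*127))² = 20*(6 + √(127/14))² = 20*(6 + √1778/14)²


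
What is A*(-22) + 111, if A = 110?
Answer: -2309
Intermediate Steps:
A*(-22) + 111 = 110*(-22) + 111 = -2420 + 111 = -2309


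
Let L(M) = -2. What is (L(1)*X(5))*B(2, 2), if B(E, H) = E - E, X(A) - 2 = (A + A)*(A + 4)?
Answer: 0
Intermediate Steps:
X(A) = 2 + 2*A*(4 + A) (X(A) = 2 + (A + A)*(A + 4) = 2 + (2*A)*(4 + A) = 2 + 2*A*(4 + A))
B(E, H) = 0
(L(1)*X(5))*B(2, 2) = -2*(2 + 2*5² + 8*5)*0 = -2*(2 + 2*25 + 40)*0 = -2*(2 + 50 + 40)*0 = -2*92*0 = -184*0 = 0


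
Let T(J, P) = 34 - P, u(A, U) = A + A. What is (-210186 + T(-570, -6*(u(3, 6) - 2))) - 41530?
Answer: -251658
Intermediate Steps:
u(A, U) = 2*A
(-210186 + T(-570, -6*(u(3, 6) - 2))) - 41530 = (-210186 + (34 - (-6)*(2*3 - 2))) - 41530 = (-210186 + (34 - (-6)*(6 - 2))) - 41530 = (-210186 + (34 - (-6)*4)) - 41530 = (-210186 + (34 - 1*(-24))) - 41530 = (-210186 + (34 + 24)) - 41530 = (-210186 + 58) - 41530 = -210128 - 41530 = -251658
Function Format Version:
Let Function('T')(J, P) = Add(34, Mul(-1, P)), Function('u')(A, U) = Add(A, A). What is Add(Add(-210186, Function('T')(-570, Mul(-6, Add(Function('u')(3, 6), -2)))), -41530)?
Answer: -251658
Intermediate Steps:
Function('u')(A, U) = Mul(2, A)
Add(Add(-210186, Function('T')(-570, Mul(-6, Add(Function('u')(3, 6), -2)))), -41530) = Add(Add(-210186, Add(34, Mul(-1, Mul(-6, Add(Mul(2, 3), -2))))), -41530) = Add(Add(-210186, Add(34, Mul(-1, Mul(-6, Add(6, -2))))), -41530) = Add(Add(-210186, Add(34, Mul(-1, Mul(-6, 4)))), -41530) = Add(Add(-210186, Add(34, Mul(-1, -24))), -41530) = Add(Add(-210186, Add(34, 24)), -41530) = Add(Add(-210186, 58), -41530) = Add(-210128, -41530) = -251658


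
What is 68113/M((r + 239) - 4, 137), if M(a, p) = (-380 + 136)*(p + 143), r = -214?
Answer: -68113/68320 ≈ -0.99697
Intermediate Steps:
M(a, p) = -34892 - 244*p (M(a, p) = -244*(143 + p) = -34892 - 244*p)
68113/M((r + 239) - 4, 137) = 68113/(-34892 - 244*137) = 68113/(-34892 - 33428) = 68113/(-68320) = 68113*(-1/68320) = -68113/68320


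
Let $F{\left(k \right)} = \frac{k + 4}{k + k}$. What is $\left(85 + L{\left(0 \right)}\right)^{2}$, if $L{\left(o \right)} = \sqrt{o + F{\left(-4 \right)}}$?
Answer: $7225$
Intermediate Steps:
$F{\left(k \right)} = \frac{4 + k}{2 k}$
$L{\left(o \right)} = \sqrt{o}$ ($L{\left(o \right)} = \sqrt{o + \frac{4 - 4}{2 \left(-4\right)}} = \sqrt{o + \frac{1}{2} \left(- \frac{1}{4}\right) 0} = \sqrt{o + 0} = \sqrt{o}$)
$\left(85 + L{\left(0 \right)}\right)^{2} = \left(85 + \sqrt{0}\right)^{2} = \left(85 + 0\right)^{2} = 85^{2} = 7225$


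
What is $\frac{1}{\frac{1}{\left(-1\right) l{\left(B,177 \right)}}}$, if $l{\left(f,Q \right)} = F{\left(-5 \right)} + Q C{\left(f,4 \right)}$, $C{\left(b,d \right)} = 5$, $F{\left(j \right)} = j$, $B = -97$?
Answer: $-880$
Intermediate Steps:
$l{\left(f,Q \right)} = -5 + 5 Q$ ($l{\left(f,Q \right)} = -5 + Q 5 = -5 + 5 Q$)
$\frac{1}{\frac{1}{\left(-1\right) l{\left(B,177 \right)}}} = \frac{1}{\frac{1}{\left(-1\right) \left(-5 + 5 \cdot 177\right)}} = \frac{1}{\frac{1}{\left(-1\right) \left(-5 + 885\right)}} = \frac{1}{\frac{1}{\left(-1\right) 880}} = \frac{1}{\frac{1}{-880}} = \frac{1}{- \frac{1}{880}} = -880$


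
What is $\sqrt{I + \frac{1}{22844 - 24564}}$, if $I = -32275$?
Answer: $\frac{i \sqrt{23870590430}}{860} \approx 179.65 i$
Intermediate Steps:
$\sqrt{I + \frac{1}{22844 - 24564}} = \sqrt{-32275 + \frac{1}{22844 - 24564}} = \sqrt{-32275 + \frac{1}{-1720}} = \sqrt{-32275 - \frac{1}{1720}} = \sqrt{- \frac{55513001}{1720}} = \frac{i \sqrt{23870590430}}{860}$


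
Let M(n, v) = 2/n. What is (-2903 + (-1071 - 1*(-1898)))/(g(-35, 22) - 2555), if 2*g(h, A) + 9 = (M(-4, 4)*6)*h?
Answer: 2076/2507 ≈ 0.82808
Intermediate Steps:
g(h, A) = -9/2 - 3*h/2 (g(h, A) = -9/2 + (((2/(-4))*6)*h)/2 = -9/2 + (((2*(-1/4))*6)*h)/2 = -9/2 + ((-1/2*6)*h)/2 = -9/2 + (-3*h)/2 = -9/2 - 3*h/2)
(-2903 + (-1071 - 1*(-1898)))/(g(-35, 22) - 2555) = (-2903 + (-1071 - 1*(-1898)))/((-9/2 - 3/2*(-35)) - 2555) = (-2903 + (-1071 + 1898))/((-9/2 + 105/2) - 2555) = (-2903 + 827)/(48 - 2555) = -2076/(-2507) = -2076*(-1/2507) = 2076/2507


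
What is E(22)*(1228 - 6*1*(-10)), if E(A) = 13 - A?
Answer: -11592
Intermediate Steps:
E(22)*(1228 - 6*1*(-10)) = (13 - 1*22)*(1228 - 6*1*(-10)) = (13 - 22)*(1228 - 6*(-10)) = -9*(1228 + 60) = -9*1288 = -11592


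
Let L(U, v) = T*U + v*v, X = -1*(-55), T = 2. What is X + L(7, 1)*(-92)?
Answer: -1325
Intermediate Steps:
X = 55
L(U, v) = v**2 + 2*U (L(U, v) = 2*U + v*v = 2*U + v**2 = v**2 + 2*U)
X + L(7, 1)*(-92) = 55 + (1**2 + 2*7)*(-92) = 55 + (1 + 14)*(-92) = 55 + 15*(-92) = 55 - 1380 = -1325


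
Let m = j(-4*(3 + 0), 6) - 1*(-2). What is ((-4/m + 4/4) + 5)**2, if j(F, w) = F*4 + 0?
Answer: 19600/529 ≈ 37.051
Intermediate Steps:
j(F, w) = 4*F (j(F, w) = 4*F + 0 = 4*F)
m = -46 (m = 4*(-4*(3 + 0)) - 1*(-2) = 4*(-4*3) + 2 = 4*(-12) + 2 = -48 + 2 = -46)
((-4/m + 4/4) + 5)**2 = ((-4/(-46) + 4/4) + 5)**2 = ((-4*(-1/46) + 4*(1/4)) + 5)**2 = ((2/23 + 1) + 5)**2 = (25/23 + 5)**2 = (140/23)**2 = 19600/529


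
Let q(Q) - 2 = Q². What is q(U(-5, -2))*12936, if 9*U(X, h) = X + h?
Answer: 909832/27 ≈ 33698.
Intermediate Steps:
U(X, h) = X/9 + h/9 (U(X, h) = (X + h)/9 = X/9 + h/9)
q(Q) = 2 + Q²
q(U(-5, -2))*12936 = (2 + ((⅑)*(-5) + (⅑)*(-2))²)*12936 = (2 + (-5/9 - 2/9)²)*12936 = (2 + (-7/9)²)*12936 = (2 + 49/81)*12936 = (211/81)*12936 = 909832/27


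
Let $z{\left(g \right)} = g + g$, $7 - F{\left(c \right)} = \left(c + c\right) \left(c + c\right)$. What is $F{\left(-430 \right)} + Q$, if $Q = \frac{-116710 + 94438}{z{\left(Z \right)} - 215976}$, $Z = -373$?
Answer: $- \frac{80143025937}{108361} \approx -7.3959 \cdot 10^{5}$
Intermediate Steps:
$F{\left(c \right)} = 7 - 4 c^{2}$ ($F{\left(c \right)} = 7 - \left(c + c\right) \left(c + c\right) = 7 - 2 c 2 c = 7 - 4 c^{2}$)
$z{\left(g \right)} = 2 g$
$Q = \frac{11136}{108361}$ ($Q = \frac{-116710 + 94438}{2 \left(-373\right) - 215976} = - \frac{22272}{-746 - 215976} = - \frac{22272}{-216722} = \left(-22272\right) \left(- \frac{1}{216722}\right) = \frac{11136}{108361} \approx 0.10277$)
$F{\left(-430 \right)} + Q = \left(7 - 4 \left(-430\right)^{2}\right) + \frac{11136}{108361} = \left(7 - 739600\right) + \frac{11136}{108361} = -739593 + \frac{11136}{108361} = - \frac{80143025937}{108361}$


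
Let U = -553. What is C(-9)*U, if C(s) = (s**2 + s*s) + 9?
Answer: -94563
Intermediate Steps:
C(s) = 9 + 2*s**2 (C(s) = (s**2 + s**2) + 9 = 2*s**2 + 9 = 9 + 2*s**2)
C(-9)*U = (9 + 2*(-9)**2)*(-553) = (9 + 2*81)*(-553) = (9 + 162)*(-553) = 171*(-553) = -94563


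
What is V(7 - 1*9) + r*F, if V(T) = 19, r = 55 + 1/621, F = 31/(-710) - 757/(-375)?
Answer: 2110224557/16534125 ≈ 127.63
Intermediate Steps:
F = 105169/53250 (F = 31*(-1/710) - 757*(-1/375) = -31/710 + 757/375 = 105169/53250 ≈ 1.9750)
r = 34156/621 (r = 55 + 1/621 = 34156/621 ≈ 55.002)
V(7 - 1*9) + r*F = 19 + (34156/621)*(105169/53250) = 19 + 1796076182/16534125 = 2110224557/16534125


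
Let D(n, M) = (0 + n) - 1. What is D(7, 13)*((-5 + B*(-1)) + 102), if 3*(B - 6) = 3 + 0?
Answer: 540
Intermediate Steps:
B = 7 (B = 6 + (3 + 0)/3 = 6 + (⅓)*3 = 6 + 1 = 7)
D(n, M) = -1 + n (D(n, M) = n - 1 = -1 + n)
D(7, 13)*((-5 + B*(-1)) + 102) = (-1 + 7)*((-5 + 7*(-1)) + 102) = 6*((-5 - 7) + 102) = 6*(-12 + 102) = 6*90 = 540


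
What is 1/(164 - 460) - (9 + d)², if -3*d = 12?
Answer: -7401/296 ≈ -25.003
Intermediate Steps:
d = -4 (d = -⅓*12 = -4)
1/(164 - 460) - (9 + d)² = 1/(164 - 460) - (9 - 4)² = 1/(-296) - 1*5² = -1/296 - 1*25 = -1/296 - 25 = -7401/296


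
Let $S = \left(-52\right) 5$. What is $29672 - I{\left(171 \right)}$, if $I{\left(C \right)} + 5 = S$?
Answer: $29937$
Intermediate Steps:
$S = -260$
$I{\left(C \right)} = -265$ ($I{\left(C \right)} = -5 - 260 = -265$)
$29672 - I{\left(171 \right)} = 29672 - -265 = 29672 + 265 = 29937$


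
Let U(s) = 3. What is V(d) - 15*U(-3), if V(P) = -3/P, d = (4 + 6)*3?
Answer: -451/10 ≈ -45.100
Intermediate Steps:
d = 30 (d = 10*3 = 30)
V(d) - 15*U(-3) = -3/30 - 15*3 = -3*1/30 - 45 = -⅒ - 45 = -451/10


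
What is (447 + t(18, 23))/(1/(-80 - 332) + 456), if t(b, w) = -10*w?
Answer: 89404/187871 ≈ 0.47588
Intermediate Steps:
(447 + t(18, 23))/(1/(-80 - 332) + 456) = (447 - 10*23)/(1/(-80 - 332) + 456) = (447 - 230)/(1/(-412) + 456) = 217/(-1/412 + 456) = 217/(187871/412) = 217*(412/187871) = 89404/187871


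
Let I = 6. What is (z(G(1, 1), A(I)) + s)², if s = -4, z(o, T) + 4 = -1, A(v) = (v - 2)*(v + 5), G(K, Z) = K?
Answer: 81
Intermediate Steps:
A(v) = (-2 + v)*(5 + v)
z(o, T) = -5 (z(o, T) = -4 - 1 = -5)
(z(G(1, 1), A(I)) + s)² = (-5 - 4)² = (-9)² = 81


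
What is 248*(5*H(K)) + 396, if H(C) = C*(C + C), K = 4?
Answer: 40076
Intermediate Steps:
H(C) = 2*C² (H(C) = C*(2*C) = 2*C²)
248*(5*H(K)) + 396 = 248*(5*(2*4²)) + 396 = 248*(5*(2*16)) + 396 = 248*(5*32) + 396 = 248*160 + 396 = 39680 + 396 = 40076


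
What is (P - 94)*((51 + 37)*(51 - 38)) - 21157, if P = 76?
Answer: -41749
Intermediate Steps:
(P - 94)*((51 + 37)*(51 - 38)) - 21157 = (76 - 94)*((51 + 37)*(51 - 38)) - 21157 = -1584*13 - 21157 = -18*1144 - 21157 = -20592 - 21157 = -41749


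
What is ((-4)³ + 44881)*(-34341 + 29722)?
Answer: -207009723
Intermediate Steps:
((-4)³ + 44881)*(-34341 + 29722) = (-64 + 44881)*(-4619) = 44817*(-4619) = -207009723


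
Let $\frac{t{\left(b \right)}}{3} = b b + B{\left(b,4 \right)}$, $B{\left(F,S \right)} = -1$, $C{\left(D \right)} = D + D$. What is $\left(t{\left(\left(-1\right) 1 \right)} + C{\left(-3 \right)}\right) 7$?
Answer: $-42$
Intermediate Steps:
$C{\left(D \right)} = 2 D$
$t{\left(b \right)} = -3 + 3 b^{2}$ ($t{\left(b \right)} = 3 \left(b b - 1\right) = 3 \left(b^{2} - 1\right) = 3 \left(-1 + b^{2}\right) = -3 + 3 b^{2}$)
$\left(t{\left(\left(-1\right) 1 \right)} + C{\left(-3 \right)}\right) 7 = \left(\left(-3 + 3 \left(\left(-1\right) 1\right)^{2}\right) + 2 \left(-3\right)\right) 7 = \left(\left(-3 + 3 \left(-1\right)^{2}\right) - 6\right) 7 = \left(\left(-3 + 3 \cdot 1\right) - 6\right) 7 = \left(\left(-3 + 3\right) - 6\right) 7 = \left(0 - 6\right) 7 = \left(-6\right) 7 = -42$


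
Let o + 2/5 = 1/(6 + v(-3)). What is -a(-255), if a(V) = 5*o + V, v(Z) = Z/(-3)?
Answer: 1794/7 ≈ 256.29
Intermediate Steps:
v(Z) = -Z/3 (v(Z) = Z*(-1/3) = -Z/3)
o = -9/35 (o = -2/5 + 1/(6 - 1/3*(-3)) = -2/5 + 1/(6 + 1) = -2/5 + 1/7 = -9/35 ≈ -0.25714)
a(V) = -9/7 + V (a(V) = 5*(-9/35) + V = -9/7 + V)
-a(-255) = -(-9/7 - 255) = -1*(-1794/7) = 1794/7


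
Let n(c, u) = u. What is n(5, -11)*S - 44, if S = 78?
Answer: -902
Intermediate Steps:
n(5, -11)*S - 44 = -11*78 - 44 = -858 - 44 = -902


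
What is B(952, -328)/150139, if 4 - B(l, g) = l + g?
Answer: -620/150139 ≈ -0.0041295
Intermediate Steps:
B(l, g) = 4 - g - l (B(l, g) = 4 - (l + g) = 4 - (g + l) = 4 + (-g - l) = 4 - g - l)
B(952, -328)/150139 = (4 - 1*(-328) - 1*952)/150139 = (4 + 328 - 952)*(1/150139) = -620*1/150139 = -620/150139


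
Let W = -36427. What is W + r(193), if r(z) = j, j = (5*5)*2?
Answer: -36377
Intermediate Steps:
j = 50 (j = 25*2 = 50)
r(z) = 50
W + r(193) = -36427 + 50 = -36377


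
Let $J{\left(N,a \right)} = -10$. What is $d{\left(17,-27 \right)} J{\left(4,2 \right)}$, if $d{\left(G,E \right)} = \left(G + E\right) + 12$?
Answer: $-20$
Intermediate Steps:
$d{\left(G,E \right)} = 12 + E + G$ ($d{\left(G,E \right)} = \left(E + G\right) + 12 = 12 + E + G$)
$d{\left(17,-27 \right)} J{\left(4,2 \right)} = \left(12 - 27 + 17\right) \left(-10\right) = 2 \left(-10\right) = -20$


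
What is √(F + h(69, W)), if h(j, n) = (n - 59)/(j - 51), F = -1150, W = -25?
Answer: 2*I*√2598/3 ≈ 33.98*I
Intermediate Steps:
h(j, n) = (-59 + n)/(-51 + j)
√(F + h(69, W)) = √(-1150 + (-59 - 25)/(-51 + 69)) = √(-1150 - 84/18) = √(-1150 + (1/18)*(-84)) = √(-1150 - 14/3) = √(-3464/3) = 2*I*√2598/3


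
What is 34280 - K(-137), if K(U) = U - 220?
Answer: 34637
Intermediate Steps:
K(U) = -220 + U
34280 - K(-137) = 34280 - (-220 - 137) = 34280 - 1*(-357) = 34280 + 357 = 34637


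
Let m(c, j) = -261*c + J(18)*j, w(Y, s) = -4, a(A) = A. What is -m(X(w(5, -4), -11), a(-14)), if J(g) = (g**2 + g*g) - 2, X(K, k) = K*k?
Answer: 20528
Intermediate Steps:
J(g) = -2 + 2*g**2 (J(g) = (g**2 + g**2) - 2 = 2*g**2 - 2 = -2 + 2*g**2)
m(c, j) = -261*c + 646*j (m(c, j) = -261*c + (-2 + 2*18**2)*j = -261*c + (-2 + 2*324)*j = -261*c + (-2 + 648)*j = -261*c + 646*j)
-m(X(w(5, -4), -11), a(-14)) = -(-(-1044)*(-11) + 646*(-14)) = -(-261*44 - 9044) = -(-11484 - 9044) = -1*(-20528) = 20528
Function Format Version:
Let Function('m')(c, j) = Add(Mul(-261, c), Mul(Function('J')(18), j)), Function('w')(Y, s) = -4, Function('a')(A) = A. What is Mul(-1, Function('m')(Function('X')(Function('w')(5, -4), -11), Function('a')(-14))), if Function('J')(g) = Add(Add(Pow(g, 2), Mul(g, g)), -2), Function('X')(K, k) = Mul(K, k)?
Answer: 20528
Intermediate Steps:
Function('J')(g) = Add(-2, Mul(2, Pow(g, 2))) (Function('J')(g) = Add(Add(Pow(g, 2), Pow(g, 2)), -2) = Add(Mul(2, Pow(g, 2)), -2) = Add(-2, Mul(2, Pow(g, 2))))
Function('m')(c, j) = Add(Mul(-261, c), Mul(646, j)) (Function('m')(c, j) = Add(Mul(-261, c), Mul(Add(-2, Mul(2, Pow(18, 2))), j)) = Add(Mul(-261, c), Mul(Add(-2, Mul(2, 324)), j)) = Add(Mul(-261, c), Mul(Add(-2, 648), j)) = Add(Mul(-261, c), Mul(646, j)))
Mul(-1, Function('m')(Function('X')(Function('w')(5, -4), -11), Function('a')(-14))) = Mul(-1, Add(Mul(-261, Mul(-4, -11)), Mul(646, -14))) = Mul(-1, Add(Mul(-261, 44), -9044)) = Mul(-1, Add(-11484, -9044)) = Mul(-1, -20528) = 20528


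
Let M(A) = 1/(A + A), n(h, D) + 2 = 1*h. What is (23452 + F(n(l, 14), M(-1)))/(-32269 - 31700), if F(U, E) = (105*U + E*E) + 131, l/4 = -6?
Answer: -83413/255876 ≈ -0.32599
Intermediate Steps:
l = -24 (l = 4*(-6) = -24)
n(h, D) = -2 + h (n(h, D) = -2 + 1*h = -2 + h)
M(A) = 1/(2*A)
F(U, E) = 131 + E² + 105*U (F(U, E) = (105*U + E²) + 131 = (E² + 105*U) + 131 = 131 + E² + 105*U)
(23452 + F(n(l, 14), M(-1)))/(-32269 - 31700) = (23452 + (131 + ((½)/(-1))² + 105*(-2 - 24)))/(-32269 - 31700) = (23452 + (131 + ((½)*(-1))² + 105*(-26)))/(-63969) = (23452 + (131 + (-½)² - 2730))*(-1/63969) = (23452 + (131 + ¼ - 2730))*(-1/63969) = (23452 - 10395/4)*(-1/63969) = (83413/4)*(-1/63969) = -83413/255876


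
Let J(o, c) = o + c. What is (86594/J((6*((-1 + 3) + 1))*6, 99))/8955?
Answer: 86594/1853685 ≈ 0.046715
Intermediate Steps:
J(o, c) = c + o
(86594/J((6*((-1 + 3) + 1))*6, 99))/8955 = (86594/(99 + (6*((-1 + 3) + 1))*6))/8955 = (86594/(99 + (6*(2 + 1))*6))*(1/8955) = (86594/(99 + (6*3)*6))*(1/8955) = (86594/(99 + 18*6))*(1/8955) = (86594/(99 + 108))*(1/8955) = (86594/207)*(1/8955) = 86594/1853685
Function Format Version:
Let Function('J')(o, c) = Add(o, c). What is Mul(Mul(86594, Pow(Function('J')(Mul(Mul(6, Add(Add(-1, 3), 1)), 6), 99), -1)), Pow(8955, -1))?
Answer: Rational(86594, 1853685) ≈ 0.046715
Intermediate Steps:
Function('J')(o, c) = Add(c, o)
Mul(Mul(86594, Pow(Function('J')(Mul(Mul(6, Add(Add(-1, 3), 1)), 6), 99), -1)), Pow(8955, -1)) = Mul(Mul(86594, Pow(Add(99, Mul(Mul(6, Add(Add(-1, 3), 1)), 6)), -1)), Pow(8955, -1)) = Mul(Mul(86594, Pow(Add(99, Mul(Mul(6, Add(2, 1)), 6)), -1)), Rational(1, 8955)) = Mul(Mul(86594, Pow(Add(99, Mul(Mul(6, 3), 6)), -1)), Rational(1, 8955)) = Mul(Mul(86594, Pow(Add(99, Mul(18, 6)), -1)), Rational(1, 8955)) = Mul(Mul(86594, Pow(Add(99, 108), -1)), Rational(1, 8955)) = Mul(Mul(86594, Pow(207, -1)), Rational(1, 8955)) = Mul(Mul(86594, Rational(1, 207)), Rational(1, 8955)) = Mul(Rational(86594, 207), Rational(1, 8955)) = Rational(86594, 1853685)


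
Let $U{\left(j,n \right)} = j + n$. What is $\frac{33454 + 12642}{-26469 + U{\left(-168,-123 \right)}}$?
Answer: $- \frac{5762}{3345} \approx -1.7226$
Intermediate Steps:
$\frac{33454 + 12642}{-26469 + U{\left(-168,-123 \right)}} = \frac{33454 + 12642}{-26469 - 291} = \frac{46096}{-26469 - 291} = \frac{46096}{-26760} = 46096 \left(- \frac{1}{26760}\right) = - \frac{5762}{3345}$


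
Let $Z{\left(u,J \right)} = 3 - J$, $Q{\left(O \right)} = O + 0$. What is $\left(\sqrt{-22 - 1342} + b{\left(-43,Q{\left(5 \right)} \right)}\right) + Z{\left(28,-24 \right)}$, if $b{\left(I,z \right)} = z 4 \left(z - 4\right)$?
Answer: $47 + 2 i \sqrt{341} \approx 47.0 + 36.932 i$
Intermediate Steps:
$Q{\left(O \right)} = O$
$b{\left(I,z \right)} = 4 z \left(-4 + z\right)$
$\left(\sqrt{-22 - 1342} + b{\left(-43,Q{\left(5 \right)} \right)}\right) + Z{\left(28,-24 \right)} = \left(\sqrt{-22 - 1342} + 4 \cdot 5 \left(-4 + 5\right)\right) + \left(3 - -24\right) = \left(\sqrt{-1364} + 4 \cdot 5 \cdot 1\right) + \left(3 + 24\right) = \left(2 i \sqrt{341} + 20\right) + 27 = \left(20 + 2 i \sqrt{341}\right) + 27 = 47 + 2 i \sqrt{341}$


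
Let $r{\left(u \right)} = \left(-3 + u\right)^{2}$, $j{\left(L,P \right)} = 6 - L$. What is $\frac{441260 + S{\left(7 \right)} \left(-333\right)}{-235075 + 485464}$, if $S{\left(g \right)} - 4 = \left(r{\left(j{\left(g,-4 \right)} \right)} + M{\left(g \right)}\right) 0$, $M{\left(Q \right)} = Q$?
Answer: $\frac{439928}{250389} \approx 1.757$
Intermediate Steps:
$S{\left(g \right)} = 4$ ($S{\left(g \right)} = 4 + \left(\left(-3 - \left(-6 + g\right)\right)^{2} + g\right) 0 = 4 + \left(\left(3 - g\right)^{2} + g\right) 0 = 4 + \left(g + \left(3 - g\right)^{2}\right) 0 = 4 + 0 = 4$)
$\frac{441260 + S{\left(7 \right)} \left(-333\right)}{-235075 + 485464} = \frac{441260 + 4 \left(-333\right)}{-235075 + 485464} = \frac{441260 - 1332}{250389} = 439928 \cdot \frac{1}{250389} = \frac{439928}{250389}$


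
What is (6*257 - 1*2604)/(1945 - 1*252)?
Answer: -1062/1693 ≈ -0.62729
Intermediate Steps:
(6*257 - 1*2604)/(1945 - 1*252) = (1542 - 2604)/(1945 - 252) = -1062/1693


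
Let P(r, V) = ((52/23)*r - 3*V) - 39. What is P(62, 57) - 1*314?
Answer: -8828/23 ≈ -383.83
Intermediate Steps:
P(r, V) = -39 - 3*V + 52*r/23 (P(r, V) = ((52*(1/23))*r - 3*V) - 39 = (52*r/23 - 3*V) - 39 = (-3*V + 52*r/23) - 39 = -39 - 3*V + 52*r/23)
P(62, 57) - 1*314 = (-39 - 3*57 + (52/23)*62) - 1*314 = (-39 - 171 + 3224/23) - 314 = -1606/23 - 314 = -8828/23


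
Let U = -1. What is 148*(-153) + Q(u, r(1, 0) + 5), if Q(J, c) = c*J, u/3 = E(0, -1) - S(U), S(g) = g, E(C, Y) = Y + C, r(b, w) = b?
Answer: -22644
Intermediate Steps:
E(C, Y) = C + Y
u = 0 (u = 3*((0 - 1) - 1*(-1)) = 3*(-1 + 1) = 3*0 = 0)
Q(J, c) = J*c
148*(-153) + Q(u, r(1, 0) + 5) = 148*(-153) + 0*(1 + 5) = -22644 + 0*6 = -22644 + 0 = -22644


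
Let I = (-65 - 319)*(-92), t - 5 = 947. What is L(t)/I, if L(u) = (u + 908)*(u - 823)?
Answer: 19995/2944 ≈ 6.7918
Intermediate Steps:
t = 952 (t = 5 + 947 = 952)
I = 35328 (I = -384*(-92) = 35328)
L(u) = (-823 + u)*(908 + u) (L(u) = (908 + u)*(-823 + u) = (-823 + u)*(908 + u))
L(t)/I = (-747284 + 952**2 + 85*952)/35328 = (-747284 + 906304 + 80920)*(1/35328) = 239940*(1/35328) = 19995/2944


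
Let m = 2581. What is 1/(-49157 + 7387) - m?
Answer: -107808371/41770 ≈ -2581.0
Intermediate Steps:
1/(-49157 + 7387) - m = 1/(-49157 + 7387) - 1*2581 = 1/(-41770) - 2581 = -1/41770 - 2581 = -107808371/41770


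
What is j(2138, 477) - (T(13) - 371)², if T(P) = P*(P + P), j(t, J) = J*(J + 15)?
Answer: 233595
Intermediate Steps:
j(t, J) = J*(15 + J)
T(P) = 2*P² (T(P) = P*(2*P) = 2*P²)
j(2138, 477) - (T(13) - 371)² = 477*(15 + 477) - (2*13² - 371)² = 477*492 - (2*169 - 371)² = 234684 - (338 - 371)² = 234684 - 1*(-33)² = 234684 - 1*1089 = 234684 - 1089 = 233595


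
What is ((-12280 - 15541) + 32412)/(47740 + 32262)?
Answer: 4591/80002 ≈ 0.057386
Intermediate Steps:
((-12280 - 15541) + 32412)/(47740 + 32262) = (-27821 + 32412)/80002 = 4591*(1/80002) = 4591/80002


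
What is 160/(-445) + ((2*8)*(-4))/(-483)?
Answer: -9760/42987 ≈ -0.22705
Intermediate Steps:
160/(-445) + ((2*8)*(-4))/(-483) = 160*(-1/445) + (16*(-4))*(-1/483) = -32/89 - 64*(-1/483) = -32/89 + 64/483 = -9760/42987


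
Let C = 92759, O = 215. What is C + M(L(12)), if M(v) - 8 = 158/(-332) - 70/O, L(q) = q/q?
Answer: 662165125/7138 ≈ 92766.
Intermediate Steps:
L(q) = 1
M(v) = 51383/7138 (M(v) = 8 + (158/(-332) - 70/215) = 8 + (158*(-1/332) - 70*1/215) = 8 + (-79/166 - 14/43) = 8 - 5721/7138 = 51383/7138)
C + M(L(12)) = 92759 + 51383/7138 = 662165125/7138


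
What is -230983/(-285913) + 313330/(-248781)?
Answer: -32120938567/71129722053 ≈ -0.45158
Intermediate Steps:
-230983/(-285913) + 313330/(-248781) = -230983*(-1/285913) + 313330*(-1/248781) = 230983/285913 - 313330/248781 = -32120938567/71129722053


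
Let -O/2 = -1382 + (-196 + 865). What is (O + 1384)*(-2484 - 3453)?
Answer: -16682970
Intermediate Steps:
O = 1426 (O = -2*(-1382 + (-196 + 865)) = -2*(-1382 + 669) = -2*(-713) = 1426)
(O + 1384)*(-2484 - 3453) = (1426 + 1384)*(-2484 - 3453) = 2810*(-5937) = -16682970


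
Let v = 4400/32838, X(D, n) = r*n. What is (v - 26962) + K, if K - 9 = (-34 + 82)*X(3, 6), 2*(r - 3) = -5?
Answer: -440174771/16419 ≈ -26809.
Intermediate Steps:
r = ½ (r = 3 + (½)*(-5) = 3 - 5/2 = ½ ≈ 0.50000)
X(D, n) = n/2
v = 2200/16419 (v = 4400*(1/32838) = 2200/16419 ≈ 0.13399)
K = 153 (K = 9 + (-34 + 82)*((½)*6) = 9 + 48*3 = 9 + 144 = 153)
(v - 26962) + K = (2200/16419 - 26962) + 153 = -442686878/16419 + 153 = -440174771/16419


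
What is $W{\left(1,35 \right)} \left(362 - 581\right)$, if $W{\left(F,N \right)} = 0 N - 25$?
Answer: $5475$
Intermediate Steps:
$W{\left(F,N \right)} = -25$ ($W{\left(F,N \right)} = 0 - 25 = -25$)
$W{\left(1,35 \right)} \left(362 - 581\right) = - 25 \left(362 - 581\right) = \left(-25\right) \left(-219\right) = 5475$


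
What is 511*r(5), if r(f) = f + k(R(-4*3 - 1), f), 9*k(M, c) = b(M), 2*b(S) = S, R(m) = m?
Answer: 39347/18 ≈ 2185.9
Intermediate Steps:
b(S) = S/2
k(M, c) = M/18 (k(M, c) = (M/2)/9 = M/18)
r(f) = -13/18 + f (r(f) = f + (-4*3 - 1)/18 = f + (-12 - 1)/18 = f + (1/18)*(-13) = f - 13/18 = -13/18 + f)
511*r(5) = 511*(-13/18 + 5) = 511*(77/18) = 39347/18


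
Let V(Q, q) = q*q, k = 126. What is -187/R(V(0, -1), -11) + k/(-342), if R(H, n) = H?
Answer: -3560/19 ≈ -187.37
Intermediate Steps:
V(Q, q) = q²
-187/R(V(0, -1), -11) + k/(-342) = -187/((-1)²) + 126/(-342) = -187/1 + 126*(-1/342) = -187*1 - 7/19 = -187 - 7/19 = -3560/19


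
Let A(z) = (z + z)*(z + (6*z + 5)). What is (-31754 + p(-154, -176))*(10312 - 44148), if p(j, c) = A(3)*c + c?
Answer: 2009384696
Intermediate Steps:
A(z) = 2*z*(5 + 7*z) (A(z) = (2*z)*(z + (5 + 6*z)) = (2*z)*(5 + 7*z) = 2*z*(5 + 7*z))
p(j, c) = 157*c (p(j, c) = (2*3*(5 + 7*3))*c + c = (2*3*(5 + 21))*c + c = (2*3*26)*c + c = 156*c + c = 157*c)
(-31754 + p(-154, -176))*(10312 - 44148) = (-31754 + 157*(-176))*(10312 - 44148) = (-31754 - 27632)*(-33836) = -59386*(-33836) = 2009384696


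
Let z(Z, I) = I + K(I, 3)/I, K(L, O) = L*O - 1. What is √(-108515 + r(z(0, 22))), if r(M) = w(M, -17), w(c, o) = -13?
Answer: 4*I*√6783 ≈ 329.44*I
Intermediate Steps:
K(L, O) = -1 + L*O
z(Z, I) = I + (-1 + 3*I)/I (z(Z, I) = I + (-1 + I*3)/I = I + (-1 + 3*I)/I)
r(M) = -13
√(-108515 + r(z(0, 22))) = √(-108515 - 13) = √(-108528) = 4*I*√6783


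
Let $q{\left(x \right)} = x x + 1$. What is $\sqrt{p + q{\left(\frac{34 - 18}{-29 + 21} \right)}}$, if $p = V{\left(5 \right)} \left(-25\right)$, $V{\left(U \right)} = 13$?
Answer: $8 i \sqrt{5} \approx 17.889 i$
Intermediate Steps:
$q{\left(x \right)} = 1 + x^{2}$ ($q{\left(x \right)} = x^{2} + 1 = 1 + x^{2}$)
$p = -325$ ($p = 13 \left(-25\right) = -325$)
$\sqrt{p + q{\left(\frac{34 - 18}{-29 + 21} \right)}} = \sqrt{-325 + \left(1 + \left(\frac{34 - 18}{-29 + 21}\right)^{2}\right)} = \sqrt{-325 + \left(1 + \left(\frac{34 - 18}{-8}\right)^{2}\right)} = \sqrt{-325 + \left(1 + \left(16 \left(- \frac{1}{8}\right)\right)^{2}\right)} = \sqrt{-325 + \left(1 + \left(-2\right)^{2}\right)} = \sqrt{-325 + \left(1 + 4\right)} = \sqrt{-325 + 5} = \sqrt{-320} = 8 i \sqrt{5}$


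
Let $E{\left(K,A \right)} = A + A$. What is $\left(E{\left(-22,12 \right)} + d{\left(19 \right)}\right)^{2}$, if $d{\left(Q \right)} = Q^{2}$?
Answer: $148225$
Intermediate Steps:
$E{\left(K,A \right)} = 2 A$
$\left(E{\left(-22,12 \right)} + d{\left(19 \right)}\right)^{2} = \left(2 \cdot 12 + 19^{2}\right)^{2} = \left(24 + 361\right)^{2} = 385^{2} = 148225$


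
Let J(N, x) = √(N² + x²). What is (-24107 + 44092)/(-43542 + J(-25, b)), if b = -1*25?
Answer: -62156205/135421751 - 71375*√2/270843502 ≈ -0.45936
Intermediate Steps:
b = -25
(-24107 + 44092)/(-43542 + J(-25, b)) = (-24107 + 44092)/(-43542 + √((-25)² + (-25)²)) = 19985/(-43542 + √(625 + 625)) = 19985/(-43542 + √1250) = 19985/(-43542 + 25*√2)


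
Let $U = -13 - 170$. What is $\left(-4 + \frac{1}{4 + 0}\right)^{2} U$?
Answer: $- \frac{41175}{16} \approx -2573.4$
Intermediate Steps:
$U = -183$ ($U = -13 - 170 = -183$)
$\left(-4 + \frac{1}{4 + 0}\right)^{2} U = \left(-4 + \frac{1}{4 + 0}\right)^{2} \left(-183\right) = \left(-4 + \frac{1}{4}\right)^{2} \left(-183\right) = \left(- \frac{15}{4}\right)^{2} \left(-183\right) = \frac{225}{16} \left(-183\right) = - \frac{41175}{16}$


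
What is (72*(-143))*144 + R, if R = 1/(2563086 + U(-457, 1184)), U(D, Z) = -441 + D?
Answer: -3798761421311/2562188 ≈ -1.4826e+6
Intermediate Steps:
R = 1/2562188 (R = 1/(2563086 + (-441 - 457)) = 1/(2563086 - 898) = 1/2562188 ≈ 3.9029e-7)
(72*(-143))*144 + R = (72*(-143))*144 + 1/2562188 = -10296*144 + 1/2562188 = -1482624 + 1/2562188 = -3798761421311/2562188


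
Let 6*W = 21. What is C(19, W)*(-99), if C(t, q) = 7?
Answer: -693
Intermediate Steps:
W = 7/2 (W = (1/6)*21 = 7/2 ≈ 3.5000)
C(19, W)*(-99) = 7*(-99) = -693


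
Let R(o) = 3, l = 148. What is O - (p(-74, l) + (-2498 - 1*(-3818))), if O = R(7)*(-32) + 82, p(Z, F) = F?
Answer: -1482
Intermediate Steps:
O = -14 (O = 3*(-32) + 82 = -96 + 82 = -14)
O - (p(-74, l) + (-2498 - 1*(-3818))) = -14 - (148 + (-2498 - 1*(-3818))) = -14 - (148 + (-2498 + 3818)) = -14 - (148 + 1320) = -14 - 1*1468 = -14 - 1468 = -1482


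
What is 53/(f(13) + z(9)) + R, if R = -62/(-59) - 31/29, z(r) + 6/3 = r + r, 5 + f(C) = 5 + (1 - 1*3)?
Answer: 90249/23954 ≈ 3.7676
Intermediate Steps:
f(C) = -2 (f(C) = -5 + (5 + (1 - 1*3)) = -5 + (5 + (1 - 3)) = -5 + (5 - 2) = -5 + 3 = -2)
z(r) = -2 + 2*r (z(r) = -2 + (r + r) = -2 + 2*r)
R = -31/1711 (R = -62*(-1/59) - 31*1/29 = 62/59 - 31/29 = -31/1711 ≈ -0.018118)
53/(f(13) + z(9)) + R = 53/(-2 + (-2 + 2*9)) - 31/1711 = 53/(-2 + (-2 + 18)) - 31/1711 = 53/(-2 + 16) - 31/1711 = 53/14 - 31/1711 = 90249/23954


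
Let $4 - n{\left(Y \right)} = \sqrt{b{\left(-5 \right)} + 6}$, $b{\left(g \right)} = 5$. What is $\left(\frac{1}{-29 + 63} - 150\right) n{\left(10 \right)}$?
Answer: $- \frac{10198}{17} + \frac{5099 \sqrt{11}}{34} \approx -102.49$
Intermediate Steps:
$n{\left(Y \right)} = 4 - \sqrt{11}$ ($n{\left(Y \right)} = 4 - \sqrt{5 + 6} = 4 - \sqrt{11}$)
$\left(\frac{1}{-29 + 63} - 150\right) n{\left(10 \right)} = \left(\frac{1}{-29 + 63} - 150\right) \left(4 - \sqrt{11}\right) = \left(\frac{1}{34} - 150\right) \left(4 - \sqrt{11}\right) = - \frac{5099 \left(4 - \sqrt{11}\right)}{34} = - \frac{10198}{17} + \frac{5099 \sqrt{11}}{34}$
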